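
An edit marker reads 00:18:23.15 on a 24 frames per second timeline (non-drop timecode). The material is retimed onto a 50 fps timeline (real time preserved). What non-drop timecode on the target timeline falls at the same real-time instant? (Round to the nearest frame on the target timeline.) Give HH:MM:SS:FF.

Source frame index: (0×3600 + 18×60 + 23) × 24 + 15 = 26487.
Real time: 26487 / (24) = 8829/8 s.
Target frame: (8829/8) × (50) = 220725/4 ≈ 55181.250 → 55181.
At 50 labels/s: frame 55181 → 00:18:23:31.

00:18:23:31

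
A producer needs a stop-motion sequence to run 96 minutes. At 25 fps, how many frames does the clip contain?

144000 frames

96 min = 5760 s.
Frames = 5760 × 25 = 144000.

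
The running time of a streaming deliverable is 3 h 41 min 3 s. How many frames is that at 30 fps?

397890 frames

3 h 41 min 3 s = 13263 s.
Frames = 13263 × 30 = 397890.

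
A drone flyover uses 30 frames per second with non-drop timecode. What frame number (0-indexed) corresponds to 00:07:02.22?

frame 12682

Total seconds to the label: (0 × 3600 + 7 × 60 + 2) = 422.
Frame index = 422 × 30 + 22 = 12682.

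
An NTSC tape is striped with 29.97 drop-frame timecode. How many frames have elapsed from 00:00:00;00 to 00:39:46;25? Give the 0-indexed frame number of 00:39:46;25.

71533

As if non-drop at 30 labels/s: (0 × 3600 + 39 × 60 + 46) × 30 + 25 = 71605.
Minute boundaries passed: 39; those not divisible by 10: 39 − 3 = 36; dropped labels = 2 × 36 = 72.
Actual frame index = 71605 − 72 = 71533.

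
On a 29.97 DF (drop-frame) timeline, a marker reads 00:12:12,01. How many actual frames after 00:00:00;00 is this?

Complete 10-minute blocks: 1, each 17982 frames → 17982.
Remaining 2 whole minutes in the current block: 1800 + 1 × 1798 = 3598 frames.
Within the current minute: 12 × 30 + 1 − 2 = 359 (labels ;00/;01 skipped at this minute). Total = 17982 + 3598 + 359 = 21939.

21939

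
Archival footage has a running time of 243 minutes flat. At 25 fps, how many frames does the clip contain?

364500 frames

243 min = 14580 s.
Frames = 14580 × 25 = 364500.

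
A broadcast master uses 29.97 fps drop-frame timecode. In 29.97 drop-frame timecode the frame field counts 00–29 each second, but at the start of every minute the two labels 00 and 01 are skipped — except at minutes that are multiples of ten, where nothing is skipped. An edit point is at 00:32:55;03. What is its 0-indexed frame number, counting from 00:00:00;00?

Complete 10-minute blocks: 3, each 17982 frames → 53946.
Remaining 2 whole minutes in the current block: 1800 + 1 × 1798 = 3598 frames.
Within the current minute: 55 × 30 + 3 − 2 = 1651 (labels ;00/;01 skipped at this minute). Total = 53946 + 3598 + 1651 = 59195.

59195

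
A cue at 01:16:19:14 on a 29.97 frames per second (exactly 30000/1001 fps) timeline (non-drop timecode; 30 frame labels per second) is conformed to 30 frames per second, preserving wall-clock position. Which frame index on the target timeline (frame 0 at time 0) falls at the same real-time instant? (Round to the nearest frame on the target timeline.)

Source frame index: (1×3600 + 16×60 + 19) × 30 + 14 = 137384.
Real time: 137384 / (30000/1001) = 17190173/3750 s.
Target frame: (17190173/3750) × (30) = 17190173/125 ≈ 137521.384 → 137521.

frame 137521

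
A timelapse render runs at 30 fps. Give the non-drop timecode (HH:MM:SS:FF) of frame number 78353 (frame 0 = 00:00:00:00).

78353 ÷ 30 = 2611 full seconds, remainder 23 frames.
2611 s = 0 h 43 min 31 s.
Timecode: 00:43:31:23.

00:43:31:23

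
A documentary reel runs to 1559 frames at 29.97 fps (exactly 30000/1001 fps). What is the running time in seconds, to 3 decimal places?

Running time = 1559 × 1001/30000 = 1560559/30000 s ≈ 52.019 s.

52.019 seconds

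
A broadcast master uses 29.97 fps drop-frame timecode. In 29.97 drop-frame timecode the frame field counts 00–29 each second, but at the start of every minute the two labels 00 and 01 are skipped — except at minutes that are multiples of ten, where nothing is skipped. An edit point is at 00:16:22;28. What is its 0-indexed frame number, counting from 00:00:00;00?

29458

As if non-drop at 30 labels/s: (0 × 3600 + 16 × 60 + 22) × 30 + 28 = 29488.
Minute boundaries passed: 16; those not divisible by 10: 16 − 1 = 15; dropped labels = 2 × 15 = 30.
Actual frame index = 29488 − 30 = 29458.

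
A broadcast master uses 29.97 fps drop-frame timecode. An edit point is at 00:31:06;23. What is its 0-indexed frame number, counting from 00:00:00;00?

55947

Complete 10-minute blocks: 3, each 17982 frames → 53946.
Remaining 1 whole minute in the current block: 1800 + 0 × 1798 = 1800 frames.
Within the current minute: 6 × 30 + 23 − 2 = 201 (labels ;00/;01 skipped at this minute). Total = 53946 + 1800 + 201 = 55947.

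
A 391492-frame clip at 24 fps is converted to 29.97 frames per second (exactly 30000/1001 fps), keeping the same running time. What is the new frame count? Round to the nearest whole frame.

Frames at target rate = 391492 × (30000/1001) / (24) = 489365000/1001 ≈ 488876.124.
Nearest whole frame: 488876.

488876 frames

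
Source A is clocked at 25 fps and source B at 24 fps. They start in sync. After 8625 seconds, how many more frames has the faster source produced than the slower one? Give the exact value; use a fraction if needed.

A emits 25 × 8625 = 215625 frames; B emits 24 × 8625 = 207000.
Difference = 8625 frames; B is behind A.

8625 frames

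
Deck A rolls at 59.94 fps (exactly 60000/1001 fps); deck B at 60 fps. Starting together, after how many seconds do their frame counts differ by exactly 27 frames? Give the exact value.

450.45 seconds

The gap grows by |60 − 60000/1001| = 60/1001 frames per second.
Time for a 27-frame gap: 27 ÷ (60/1001) = 450.45 s.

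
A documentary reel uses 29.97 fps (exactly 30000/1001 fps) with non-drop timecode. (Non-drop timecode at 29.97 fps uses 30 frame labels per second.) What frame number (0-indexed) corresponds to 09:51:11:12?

1064142

Total seconds to the label: (9 × 3600 + 51 × 60 + 11) = 35471.
Frame index = 35471 × 30 + 12 = 1064142.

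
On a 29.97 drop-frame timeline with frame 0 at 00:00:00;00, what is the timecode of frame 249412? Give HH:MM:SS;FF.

Each 10-minute DF block holds 10 × 60 × 30 − 9 × 2 = 17982 frames. 249412 ÷ 17982 → 13 full blocks, remainder 15646.
Within the partial block the first minute is 1800 frames and each further minute 1798, so 8 further minute boundaries passed. Total skipped labels = 18 × 13 + 2 × 8 = 250.
Non-drop label index = 249412 + 250 = 249662; at 30 labels/s that is 02:18:42:02, i.e. DF 02:18:42;02.

02:18:42;02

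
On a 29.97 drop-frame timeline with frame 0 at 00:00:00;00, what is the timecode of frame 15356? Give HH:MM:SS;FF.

00:08:32;12

Each 10-minute DF block holds 10 × 60 × 30 − 9 × 2 = 17982 frames. 15356 ÷ 17982 → 0 full blocks, remainder 15356.
Within the partial block the first minute is 1800 frames and each further minute 1798, so 8 further minute boundaries passed. Total skipped labels = 18 × 0 + 2 × 8 = 16.
Non-drop label index = 15356 + 16 = 15372; at 30 labels/s that is 00:08:32:12, i.e. DF 00:08:32;12.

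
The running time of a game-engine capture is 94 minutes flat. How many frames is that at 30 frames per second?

94 min = 5640 s.
Frames = 5640 × 30 = 169200.

169200 frames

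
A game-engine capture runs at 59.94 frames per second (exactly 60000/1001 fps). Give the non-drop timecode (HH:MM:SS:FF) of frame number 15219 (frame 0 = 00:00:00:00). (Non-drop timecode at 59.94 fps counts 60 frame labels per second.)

15219 ÷ 60 = 253 full seconds, remainder 39 frames.
253 s = 0 h 4 min 13 s.
Timecode: 00:04:13:39.

00:04:13:39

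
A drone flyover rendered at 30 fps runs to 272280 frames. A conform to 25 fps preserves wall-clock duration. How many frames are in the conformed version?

Target frames = source frames × (target rate / source rate) = 272280 × (25)/(30) = 272280 × 5/6 = 226900.

226900 frames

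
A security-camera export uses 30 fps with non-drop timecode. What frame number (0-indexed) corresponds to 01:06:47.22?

120232

Total seconds to the label: (1 × 3600 + 6 × 60 + 47) = 4007.
Frame index = 4007 × 30 + 22 = 120232.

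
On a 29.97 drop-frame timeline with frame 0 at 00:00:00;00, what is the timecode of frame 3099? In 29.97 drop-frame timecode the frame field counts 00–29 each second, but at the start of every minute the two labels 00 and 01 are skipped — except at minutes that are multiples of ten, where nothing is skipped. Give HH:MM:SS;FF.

00:01:43;11

Ten DF minutes hold 17982 frames, so frame 3099 lies in block 0 (frames 0–17981) with 3099 frames into that block.
The block's first minute is 1800 frames and the rest 1798 each; 3099 frames reaches minute 1, so 0 × 18 + 1 × 2 = 2 labels have been skipped so far.
Adding those back, label number 3099 + 2 = 3101 at 30 labels/s is 103 s + 11 f = 0 h 1 min 43 s frame 11, i.e. 00:01:43;11.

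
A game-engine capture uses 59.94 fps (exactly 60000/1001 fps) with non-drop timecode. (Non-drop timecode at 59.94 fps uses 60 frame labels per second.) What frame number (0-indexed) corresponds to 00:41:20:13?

Total seconds to the label: (0 × 3600 + 41 × 60 + 20) = 2480.
Frame index = 2480 × 60 + 13 = 148813.

frame 148813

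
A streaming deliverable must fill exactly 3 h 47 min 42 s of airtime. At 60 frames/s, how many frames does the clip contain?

3 h 47 min 42 s = 13662 s.
Frames = 13662 × 60 = 819720.

819720 frames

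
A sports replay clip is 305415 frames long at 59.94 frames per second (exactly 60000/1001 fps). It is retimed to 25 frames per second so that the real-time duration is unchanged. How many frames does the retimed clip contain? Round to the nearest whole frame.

127384 frames

Frames at target rate = 305415 × (25) / (60000/1001) = 20381361/160 ≈ 127383.506.
Nearest whole frame: 127384.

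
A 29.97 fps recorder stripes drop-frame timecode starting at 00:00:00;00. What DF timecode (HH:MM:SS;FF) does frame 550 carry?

00:00:18;10

Each 10-minute DF block holds 10 × 60 × 30 − 9 × 2 = 17982 frames. 550 ÷ 17982 → 0 full blocks, remainder 550.
Within the partial block the first minute is 1800 frames and each further minute 1798, so 0 further minute boundaries passed. Total skipped labels = 18 × 0 + 2 × 0 = 0.
Non-drop label index = 550 + 0 = 550; at 30 labels/s that is 00:00:18:10, i.e. DF 00:00:18;10.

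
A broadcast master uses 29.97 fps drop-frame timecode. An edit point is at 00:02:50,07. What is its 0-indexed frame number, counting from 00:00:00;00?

5103

As if non-drop at 30 labels/s: (0 × 3600 + 2 × 60 + 50) × 30 + 7 = 5107.
Minute boundaries passed: 2; those not divisible by 10: 2 − 0 = 2; dropped labels = 2 × 2 = 4.
Actual frame index = 5107 − 4 = 5103.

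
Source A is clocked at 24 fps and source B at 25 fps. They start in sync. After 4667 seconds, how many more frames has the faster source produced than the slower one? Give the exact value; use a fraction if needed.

4667 frames

A emits 24 × 4667 = 112008 frames; B emits 25 × 4667 = 116675.
Difference = 4667 frames; B is ahead of A.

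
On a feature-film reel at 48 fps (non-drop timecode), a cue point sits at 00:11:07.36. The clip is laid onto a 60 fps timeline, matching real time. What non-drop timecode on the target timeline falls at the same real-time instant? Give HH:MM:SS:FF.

00:11:07:45

Source frame index: (0×3600 + 11×60 + 7) × 48 + 36 = 32052.
Real time: 32052 / (48) = 2671/4 s.
Target frame: (2671/4) × (60) = 40065.
At 60 labels/s: frame 40065 → 00:11:07:45.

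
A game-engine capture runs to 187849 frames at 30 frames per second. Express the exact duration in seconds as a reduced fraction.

187849/30 seconds

Running time = 187849 ÷ (30) = 187849 × 1/30 = 187849/30 s.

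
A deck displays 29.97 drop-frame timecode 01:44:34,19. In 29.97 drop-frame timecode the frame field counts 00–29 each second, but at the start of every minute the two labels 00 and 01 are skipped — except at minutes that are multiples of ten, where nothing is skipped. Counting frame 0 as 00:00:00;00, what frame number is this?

188051

As if non-drop at 30 labels/s: (1 × 3600 + 44 × 60 + 34) × 30 + 19 = 188239.
Minute boundaries passed: 104; those not divisible by 10: 104 − 10 = 94; dropped labels = 2 × 94 = 188.
Actual frame index = 188239 − 188 = 188051.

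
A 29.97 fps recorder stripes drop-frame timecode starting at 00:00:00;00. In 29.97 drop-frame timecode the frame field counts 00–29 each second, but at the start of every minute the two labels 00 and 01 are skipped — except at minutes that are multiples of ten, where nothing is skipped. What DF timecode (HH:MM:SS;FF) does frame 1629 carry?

00:00:54;09

Each 10-minute DF block holds 10 × 60 × 30 − 9 × 2 = 17982 frames. 1629 ÷ 17982 → 0 full blocks, remainder 1629.
Within the partial block the first minute is 1800 frames and each further minute 1798, so 0 further minute boundaries passed. Total skipped labels = 18 × 0 + 2 × 0 = 0.
Non-drop label index = 1629 + 0 = 1629; at 30 labels/s that is 00:00:54:09, i.e. DF 00:00:54;09.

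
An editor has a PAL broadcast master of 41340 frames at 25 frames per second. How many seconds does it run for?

1653.6 seconds

Running time = 41340 / (25) = 1653.6 s.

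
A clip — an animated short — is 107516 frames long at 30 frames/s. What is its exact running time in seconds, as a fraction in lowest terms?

53758/15 seconds

Running time = 107516 ÷ (30) = 107516 × 1/30 = 53758/15 s.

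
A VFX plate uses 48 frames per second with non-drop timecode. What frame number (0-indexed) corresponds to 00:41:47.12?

Total seconds to the label: (0 × 3600 + 41 × 60 + 47) = 2507.
Frame index = 2507 × 48 + 12 = 120348.

frame 120348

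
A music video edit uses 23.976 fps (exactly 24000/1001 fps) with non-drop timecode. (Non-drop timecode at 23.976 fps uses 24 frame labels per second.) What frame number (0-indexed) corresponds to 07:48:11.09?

Total seconds to the label: (7 × 3600 + 48 × 60 + 11) = 28091.
Frame index = 28091 × 24 + 9 = 674193.

674193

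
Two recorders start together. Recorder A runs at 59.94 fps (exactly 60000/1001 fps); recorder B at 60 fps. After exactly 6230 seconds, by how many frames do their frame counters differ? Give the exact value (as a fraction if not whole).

A emits 60000/1001 × 6230 = 53400000/143 frames; B emits 60 × 6230 = 373800.
Difference = 53400/143 frames (≈ 373.4266); B is ahead of A.

53400/143 frames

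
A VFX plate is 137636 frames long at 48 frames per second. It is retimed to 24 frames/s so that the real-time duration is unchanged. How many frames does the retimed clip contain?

Target frames = source frames × (target rate / source rate) = 137636 × (24)/(48) = 137636 × 1/2 = 68818.

68818 frames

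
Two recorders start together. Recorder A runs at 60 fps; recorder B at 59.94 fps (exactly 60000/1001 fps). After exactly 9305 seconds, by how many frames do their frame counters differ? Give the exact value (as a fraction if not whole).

A emits 60 × 9305 = 558300 frames; B emits 60000/1001 × 9305 = 558300000/1001.
Difference = 558300/1001 frames (≈ 557.7423); B is behind A.

558300/1001 frames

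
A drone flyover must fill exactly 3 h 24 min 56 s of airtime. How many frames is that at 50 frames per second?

614800 frames

3 h 24 min 56 s = 12296 s.
Frames = 12296 × 50 = 614800.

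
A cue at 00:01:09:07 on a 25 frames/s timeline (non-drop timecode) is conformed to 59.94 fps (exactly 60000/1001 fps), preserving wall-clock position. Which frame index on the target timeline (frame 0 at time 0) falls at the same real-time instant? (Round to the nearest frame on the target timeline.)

frame 4153

Source frame index: (0×3600 + 1×60 + 9) × 25 + 7 = 1732.
Real time: 1732 / (25) = 1732/25 s.
Target frame: (1732/25) × (60000/1001) = 4156800/1001 ≈ 4152.647 → 4153.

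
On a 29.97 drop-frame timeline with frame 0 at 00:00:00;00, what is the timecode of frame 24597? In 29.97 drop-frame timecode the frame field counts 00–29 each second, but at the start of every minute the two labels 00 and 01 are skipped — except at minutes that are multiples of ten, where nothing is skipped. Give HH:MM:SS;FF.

Each 10-minute DF block holds 10 × 60 × 30 − 9 × 2 = 17982 frames. 24597 ÷ 17982 → 1 full block, remainder 6615.
Within the partial block the first minute is 1800 frames and each further minute 1798, so 3 further minute boundaries passed. Total skipped labels = 18 × 1 + 2 × 3 = 24.
Non-drop label index = 24597 + 24 = 24621; at 30 labels/s that is 00:13:40:21, i.e. DF 00:13:40;21.

00:13:40;21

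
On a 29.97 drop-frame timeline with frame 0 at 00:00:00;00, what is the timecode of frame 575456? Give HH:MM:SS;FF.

Ten DF minutes hold 17982 frames, so frame 575456 lies in block 32 (frames 575424–593405) with 32 frames into that block.
The block's first minute is 1800 frames and the rest 1798 each; 32 frames reaches minute 0, so 32 × 18 + 0 × 2 = 576 labels have been skipped so far.
Adding those back, label number 575456 + 576 = 576032 at 30 labels/s is 19201 s + 2 f = 5 h 20 min 1 s frame 2, i.e. 05:20:01;02.

05:20:01;02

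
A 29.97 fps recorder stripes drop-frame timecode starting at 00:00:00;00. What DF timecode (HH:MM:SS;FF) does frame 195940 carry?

01:48:57;26

Ten DF minutes hold 17982 frames, so frame 195940 lies in block 10 (frames 179820–197801) with 16120 frames into that block.
The block's first minute is 1800 frames and the rest 1798 each; 16120 frames reaches minute 8, so 10 × 18 + 8 × 2 = 196 labels have been skipped so far.
Adding those back, label number 195940 + 196 = 196136 at 30 labels/s is 6537 s + 26 f = 1 h 48 min 57 s frame 26, i.e. 01:48:57;26.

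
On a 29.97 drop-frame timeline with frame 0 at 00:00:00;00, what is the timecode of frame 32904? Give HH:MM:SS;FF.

Each 10-minute DF block holds 10 × 60 × 30 − 9 × 2 = 17982 frames. 32904 ÷ 17982 → 1 full block, remainder 14922.
Within the partial block the first minute is 1800 frames and each further minute 1798, so 8 further minute boundaries passed. Total skipped labels = 18 × 1 + 2 × 8 = 34.
Non-drop label index = 32904 + 34 = 32938; at 30 labels/s that is 00:18:17:28, i.e. DF 00:18:17;28.

00:18:17;28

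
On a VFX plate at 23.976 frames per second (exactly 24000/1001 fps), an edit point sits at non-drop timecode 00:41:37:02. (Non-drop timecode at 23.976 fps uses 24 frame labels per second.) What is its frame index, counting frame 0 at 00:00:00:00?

frame 59930

Total seconds to the label: (0 × 3600 + 41 × 60 + 37) = 2497.
Frame index = 2497 × 24 + 2 = 59930.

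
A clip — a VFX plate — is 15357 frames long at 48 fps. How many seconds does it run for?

Running time = 15357 / (48) = 319.9375 s.

319.9375 seconds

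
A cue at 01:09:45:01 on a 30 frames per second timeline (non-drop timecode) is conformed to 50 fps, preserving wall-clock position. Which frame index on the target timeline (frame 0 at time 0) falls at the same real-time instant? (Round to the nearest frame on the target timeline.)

Source frame index: (1×3600 + 9×60 + 45) × 30 + 1 = 125551.
Real time: 125551 / (30) = 125551/30 s.
Target frame: (125551/30) × (50) = 627755/3 ≈ 209251.667 → 209252.

frame 209252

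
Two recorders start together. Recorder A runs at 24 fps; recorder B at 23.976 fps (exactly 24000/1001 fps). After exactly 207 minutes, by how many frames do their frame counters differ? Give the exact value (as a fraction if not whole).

298080/1001 frames

207 min = 12420 s.
A emits 24 × 12420 = 298080 frames; B emits 24000/1001 × 12420 = 298080000/1001.
Difference = 298080/1001 frames (≈ 297.7822); B is behind A.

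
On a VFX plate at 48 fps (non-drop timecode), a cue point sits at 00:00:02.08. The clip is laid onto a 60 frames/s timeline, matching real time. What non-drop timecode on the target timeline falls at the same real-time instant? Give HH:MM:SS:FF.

Source frame index: (0×3600 + 0×60 + 2) × 48 + 8 = 104.
Real time: 104 / (48) = 13/6 s.
Target frame: (13/6) × (60) = 130.
At 60 labels/s: frame 130 → 00:00:02:10.

00:00:02:10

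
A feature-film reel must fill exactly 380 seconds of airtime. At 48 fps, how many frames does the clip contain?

Frames = 380 × 48 = 18240.

18240 frames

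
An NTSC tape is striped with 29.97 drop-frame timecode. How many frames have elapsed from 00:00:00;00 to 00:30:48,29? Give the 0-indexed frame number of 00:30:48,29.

55415

As if non-drop at 30 labels/s: (0 × 3600 + 30 × 60 + 48) × 30 + 29 = 55469.
Minute boundaries passed: 30; those not divisible by 10: 30 − 3 = 27; dropped labels = 2 × 27 = 54.
Actual frame index = 55469 − 54 = 55415.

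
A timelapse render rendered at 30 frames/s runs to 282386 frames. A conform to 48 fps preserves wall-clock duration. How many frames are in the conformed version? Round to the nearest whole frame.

Frames at target rate = 282386 × (48) / (30) = 2259088/5 ≈ 451817.600.
Nearest whole frame: 451818.

451818 frames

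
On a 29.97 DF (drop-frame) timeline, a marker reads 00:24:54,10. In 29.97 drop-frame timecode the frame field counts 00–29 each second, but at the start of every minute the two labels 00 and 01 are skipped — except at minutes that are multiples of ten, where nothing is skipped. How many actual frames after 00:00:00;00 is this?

44786

Complete 10-minute blocks: 2, each 17982 frames → 35964.
Remaining 4 whole minutes in the current block: 1800 + 3 × 1798 = 7194 frames.
Within the current minute: 54 × 30 + 10 − 2 = 1628 (labels ;00/;01 skipped at this minute). Total = 35964 + 7194 + 1628 = 44786.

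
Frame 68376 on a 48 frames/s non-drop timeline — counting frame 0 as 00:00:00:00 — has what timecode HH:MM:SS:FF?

00:23:44:24

68376 ÷ 48 = 1424 full seconds, remainder 24 frames.
1424 s = 0 h 23 min 44 s.
Timecode: 00:23:44:24.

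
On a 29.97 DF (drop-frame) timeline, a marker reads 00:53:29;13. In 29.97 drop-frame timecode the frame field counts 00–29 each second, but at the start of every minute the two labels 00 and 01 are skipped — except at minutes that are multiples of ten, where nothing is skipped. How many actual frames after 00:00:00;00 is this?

96187

Complete 10-minute blocks: 5, each 17982 frames → 89910.
Remaining 3 whole minutes in the current block: 1800 + 2 × 1798 = 5396 frames.
Within the current minute: 29 × 30 + 13 − 2 = 881 (labels ;00/;01 skipped at this minute). Total = 89910 + 5396 + 881 = 96187.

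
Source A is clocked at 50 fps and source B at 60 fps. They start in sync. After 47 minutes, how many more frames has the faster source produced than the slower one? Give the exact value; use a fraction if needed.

28200 frames

47 min = 2820 s.
A emits 50 × 2820 = 141000 frames; B emits 60 × 2820 = 169200.
Difference = 28200 frames; B is ahead of A.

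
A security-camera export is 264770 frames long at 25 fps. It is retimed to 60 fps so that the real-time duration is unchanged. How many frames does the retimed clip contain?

635448 frames

Target frames = source frames × (target rate / source rate) = 264770 × (60)/(25) = 264770 × 12/5 = 635448.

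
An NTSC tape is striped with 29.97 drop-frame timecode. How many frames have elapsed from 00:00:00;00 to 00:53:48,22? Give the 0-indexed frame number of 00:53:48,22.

96766

Complete 10-minute blocks: 5, each 17982 frames → 89910.
Remaining 3 whole minutes in the current block: 1800 + 2 × 1798 = 5396 frames.
Within the current minute: 48 × 30 + 22 − 2 = 1460 (labels ;00/;01 skipped at this minute). Total = 89910 + 5396 + 1460 = 96766.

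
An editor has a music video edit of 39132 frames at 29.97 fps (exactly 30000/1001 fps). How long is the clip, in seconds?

1305.7044 seconds

Running time = 39132 / (30000/1001) = 1305.7044 s.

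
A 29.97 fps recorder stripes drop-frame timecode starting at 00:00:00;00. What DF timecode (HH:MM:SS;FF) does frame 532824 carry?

Each 10-minute DF block holds 10 × 60 × 30 − 9 × 2 = 17982 frames. 532824 ÷ 17982 → 29 full blocks, remainder 11346.
Within the partial block the first minute is 1800 frames and each further minute 1798, so 6 further minute boundaries passed. Total skipped labels = 18 × 29 + 2 × 6 = 534.
Non-drop label index = 532824 + 534 = 533358; at 30 labels/s that is 04:56:18:18, i.e. DF 04:56:18;18.

04:56:18;18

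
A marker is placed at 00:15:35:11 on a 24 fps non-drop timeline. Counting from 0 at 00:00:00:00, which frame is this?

frame 22451

Total seconds to the label: (0 × 3600 + 15 × 60 + 35) = 935.
Frame index = 935 × 24 + 11 = 22451.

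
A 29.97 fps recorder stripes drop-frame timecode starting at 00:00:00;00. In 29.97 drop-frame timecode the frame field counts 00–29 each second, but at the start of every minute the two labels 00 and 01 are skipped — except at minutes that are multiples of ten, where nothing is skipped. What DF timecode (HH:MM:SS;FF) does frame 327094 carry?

03:01:54;00

Each 10-minute DF block holds 10 × 60 × 30 − 9 × 2 = 17982 frames. 327094 ÷ 17982 → 18 full blocks, remainder 3418.
Within the partial block the first minute is 1800 frames and each further minute 1798, so 1 further minute boundary passed. Total skipped labels = 18 × 18 + 2 × 1 = 326.
Non-drop label index = 327094 + 326 = 327420; at 30 labels/s that is 03:01:54:00, i.e. DF 03:01:54;00.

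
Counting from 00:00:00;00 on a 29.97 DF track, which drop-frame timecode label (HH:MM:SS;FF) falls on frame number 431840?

04:00:09;02

Ten DF minutes hold 17982 frames, so frame 431840 lies in block 24 (frames 431568–449549) with 272 frames into that block.
The block's first minute is 1800 frames and the rest 1798 each; 272 frames reaches minute 0, so 24 × 18 + 0 × 2 = 432 labels have been skipped so far.
Adding those back, label number 431840 + 432 = 432272 at 30 labels/s is 14409 s + 2 f = 4 h 0 min 9 s frame 2, i.e. 04:00:09;02.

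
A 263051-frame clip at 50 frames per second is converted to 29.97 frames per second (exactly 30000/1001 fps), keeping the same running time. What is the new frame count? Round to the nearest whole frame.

Frames at target rate = 263051 × (30000/1001) / (50) = 157830600/1001 ≈ 157672.927.
Nearest whole frame: 157673.

157673 frames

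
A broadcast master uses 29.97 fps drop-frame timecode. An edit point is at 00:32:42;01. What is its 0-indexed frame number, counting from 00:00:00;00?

As if non-drop at 30 labels/s: (0 × 3600 + 32 × 60 + 42) × 30 + 1 = 58861.
Minute boundaries passed: 32; those not divisible by 10: 32 − 3 = 29; dropped labels = 2 × 29 = 58.
Actual frame index = 58861 − 58 = 58803.

58803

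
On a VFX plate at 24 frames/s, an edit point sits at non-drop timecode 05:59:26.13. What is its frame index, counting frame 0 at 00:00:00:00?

Total seconds to the label: (5 × 3600 + 59 × 60 + 26) = 21566.
Frame index = 21566 × 24 + 13 = 517597.

frame 517597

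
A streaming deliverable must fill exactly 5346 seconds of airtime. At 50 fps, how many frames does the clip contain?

267300 frames

Frames = 5346 × 50 = 267300.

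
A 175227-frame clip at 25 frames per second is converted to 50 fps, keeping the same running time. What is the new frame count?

350454 frames

Target frames = source frames × (target rate / source rate) = 175227 × (50)/(25) = 175227 × 2 = 350454.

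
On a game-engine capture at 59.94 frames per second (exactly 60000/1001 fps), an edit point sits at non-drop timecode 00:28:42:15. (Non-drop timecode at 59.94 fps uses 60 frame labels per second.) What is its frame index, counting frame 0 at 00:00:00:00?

frame 103335

Total seconds to the label: (0 × 3600 + 28 × 60 + 42) = 1722.
Frame index = 1722 × 60 + 15 = 103335.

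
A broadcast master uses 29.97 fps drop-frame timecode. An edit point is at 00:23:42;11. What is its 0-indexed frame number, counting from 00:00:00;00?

42629

Complete 10-minute blocks: 2, each 17982 frames → 35964.
Remaining 3 whole minutes in the current block: 1800 + 2 × 1798 = 5396 frames.
Within the current minute: 42 × 30 + 11 − 2 = 1269 (labels ;00/;01 skipped at this minute). Total = 35964 + 5396 + 1269 = 42629.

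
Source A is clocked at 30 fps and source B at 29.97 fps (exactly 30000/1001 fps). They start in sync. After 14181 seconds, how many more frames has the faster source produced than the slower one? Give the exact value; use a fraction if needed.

425430/1001 frames

A emits 30 × 14181 = 425430 frames; B emits 30000/1001 × 14181 = 425430000/1001.
Difference = 425430/1001 frames (≈ 425.0050); B is behind A.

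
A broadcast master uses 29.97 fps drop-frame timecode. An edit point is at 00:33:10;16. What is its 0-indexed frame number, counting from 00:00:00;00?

As if non-drop at 30 labels/s: (0 × 3600 + 33 × 60 + 10) × 30 + 16 = 59716.
Minute boundaries passed: 33; those not divisible by 10: 33 − 3 = 30; dropped labels = 2 × 30 = 60.
Actual frame index = 59716 − 60 = 59656.

59656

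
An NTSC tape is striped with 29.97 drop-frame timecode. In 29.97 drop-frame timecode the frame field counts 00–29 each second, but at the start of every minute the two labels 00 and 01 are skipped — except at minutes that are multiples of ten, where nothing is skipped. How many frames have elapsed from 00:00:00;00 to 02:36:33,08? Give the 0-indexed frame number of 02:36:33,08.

281516

As if non-drop at 30 labels/s: (2 × 3600 + 36 × 60 + 33) × 30 + 8 = 281798.
Minute boundaries passed: 156; those not divisible by 10: 156 − 15 = 141; dropped labels = 2 × 141 = 282.
Actual frame index = 281798 − 282 = 281516.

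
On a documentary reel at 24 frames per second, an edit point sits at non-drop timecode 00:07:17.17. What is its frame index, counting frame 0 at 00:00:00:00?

10505

Total seconds to the label: (0 × 3600 + 7 × 60 + 17) = 437.
Frame index = 437 × 24 + 17 = 10505.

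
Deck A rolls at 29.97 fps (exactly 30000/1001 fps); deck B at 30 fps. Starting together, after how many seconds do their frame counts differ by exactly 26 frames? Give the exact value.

13013/15 seconds

The gap grows by |30 − 30000/1001| = 30/1001 frames per second.
Time for a 26-frame gap: 26 ÷ (30/1001) = 13013/15 s.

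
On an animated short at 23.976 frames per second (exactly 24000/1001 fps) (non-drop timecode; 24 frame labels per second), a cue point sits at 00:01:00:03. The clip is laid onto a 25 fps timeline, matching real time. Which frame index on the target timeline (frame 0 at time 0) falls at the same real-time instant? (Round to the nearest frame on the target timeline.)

Source frame index: (0×3600 + 1×60 + 0) × 24 + 3 = 1443.
Real time: 1443 / (24000/1001) = 481481/8000 s.
Target frame: (481481/8000) × (25) = 481481/320 ≈ 1504.628 → 1505.

frame 1505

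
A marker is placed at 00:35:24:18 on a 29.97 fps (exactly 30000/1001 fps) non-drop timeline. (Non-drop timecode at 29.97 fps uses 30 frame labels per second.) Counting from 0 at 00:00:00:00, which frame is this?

63738

Total seconds to the label: (0 × 3600 + 35 × 60 + 24) = 2124.
Frame index = 2124 × 30 + 18 = 63738.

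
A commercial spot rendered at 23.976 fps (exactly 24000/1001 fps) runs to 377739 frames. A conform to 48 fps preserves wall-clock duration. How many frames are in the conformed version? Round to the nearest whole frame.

Frames at target rate = 377739 × (48) / (24000/1001) = 378116739/500 ≈ 756233.478.
Nearest whole frame: 756233.

756233 frames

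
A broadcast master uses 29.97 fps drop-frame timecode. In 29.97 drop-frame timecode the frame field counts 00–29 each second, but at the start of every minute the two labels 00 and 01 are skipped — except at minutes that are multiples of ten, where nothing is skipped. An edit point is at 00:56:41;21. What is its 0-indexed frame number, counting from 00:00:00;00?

Complete 10-minute blocks: 5, each 17982 frames → 89910.
Remaining 6 whole minutes in the current block: 1800 + 5 × 1798 = 10790 frames.
Within the current minute: 41 × 30 + 21 − 2 = 1249 (labels ;00/;01 skipped at this minute). Total = 89910 + 10790 + 1249 = 101949.

101949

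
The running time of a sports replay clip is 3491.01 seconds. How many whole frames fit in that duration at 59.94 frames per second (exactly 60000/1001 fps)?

Frames = 3491.01 × 60000/1001 = 209460600/1001 ≈ 209251.3487.
Complete frames: 209251.

209251 frames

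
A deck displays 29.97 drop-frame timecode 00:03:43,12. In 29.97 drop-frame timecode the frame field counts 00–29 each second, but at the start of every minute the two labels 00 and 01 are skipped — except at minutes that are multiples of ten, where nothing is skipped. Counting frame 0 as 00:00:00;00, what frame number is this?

As if non-drop at 30 labels/s: (0 × 3600 + 3 × 60 + 43) × 30 + 12 = 6702.
Minute boundaries passed: 3; those not divisible by 10: 3 − 0 = 3; dropped labels = 2 × 3 = 6.
Actual frame index = 6702 − 6 = 6696.

6696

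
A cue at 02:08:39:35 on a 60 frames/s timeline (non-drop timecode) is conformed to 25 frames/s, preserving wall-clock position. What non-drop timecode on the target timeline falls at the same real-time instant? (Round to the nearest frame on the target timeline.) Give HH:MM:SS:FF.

02:08:39:15

Source frame index: (2×3600 + 8×60 + 39) × 60 + 35 = 463175.
Real time: 463175 / (60) = 92635/12 s.
Target frame: (92635/12) × (25) = 2315875/12 ≈ 192989.583 → 192990.
At 25 labels/s: frame 192990 → 02:08:39:15.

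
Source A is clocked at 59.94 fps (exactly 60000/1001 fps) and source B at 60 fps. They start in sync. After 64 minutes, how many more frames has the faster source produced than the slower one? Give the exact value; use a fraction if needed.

64 min = 3840 s.
A emits 60000/1001 × 3840 = 230400000/1001 frames; B emits 60 × 3840 = 230400.
Difference = 230400/1001 frames (≈ 230.1698); B is ahead of A.

230400/1001 frames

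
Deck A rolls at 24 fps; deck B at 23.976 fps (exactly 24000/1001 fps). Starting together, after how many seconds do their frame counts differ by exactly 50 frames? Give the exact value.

25025/12 seconds

The gap grows by |24000/1001 − 24| = 24/1001 frames per second.
Time for a 50-frame gap: 50 ÷ (24/1001) = 25025/12 s.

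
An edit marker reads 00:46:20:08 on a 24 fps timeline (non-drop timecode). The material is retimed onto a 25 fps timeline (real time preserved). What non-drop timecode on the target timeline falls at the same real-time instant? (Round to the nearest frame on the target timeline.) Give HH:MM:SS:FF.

Source frame index: (0×3600 + 46×60 + 20) × 24 + 8 = 66728.
Real time: 66728 / (24) = 8341/3 s.
Target frame: (8341/3) × (25) = 208525/3 ≈ 69508.333 → 69508.
At 25 labels/s: frame 69508 → 00:46:20:08.

00:46:20:08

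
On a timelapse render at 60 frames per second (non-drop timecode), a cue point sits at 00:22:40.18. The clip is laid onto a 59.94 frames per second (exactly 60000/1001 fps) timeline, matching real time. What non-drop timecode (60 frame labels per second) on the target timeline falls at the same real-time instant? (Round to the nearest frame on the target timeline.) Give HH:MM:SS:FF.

00:22:38:56

Source frame index: (0×3600 + 22×60 + 40) × 60 + 18 = 81618.
Real time: 81618 / (60) = 13603/10 s.
Target frame: (13603/10) × (60000/1001) = 81618000/1001 ≈ 81536.464 → 81536.
At 60 labels/s: frame 81536 → 00:22:38:56.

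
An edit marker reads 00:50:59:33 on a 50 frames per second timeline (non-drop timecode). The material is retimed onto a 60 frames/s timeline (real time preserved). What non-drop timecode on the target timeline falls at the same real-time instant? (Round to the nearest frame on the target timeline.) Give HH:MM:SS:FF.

00:50:59:40

Source frame index: (0×3600 + 50×60 + 59) × 50 + 33 = 152983.
Real time: 152983 / (50) = 152983/50 s.
Target frame: (152983/50) × (60) = 917898/5 ≈ 183579.600 → 183580.
At 60 labels/s: frame 183580 → 00:50:59:40.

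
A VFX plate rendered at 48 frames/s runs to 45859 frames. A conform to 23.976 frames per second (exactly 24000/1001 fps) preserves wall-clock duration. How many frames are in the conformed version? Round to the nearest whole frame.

Frames at target rate = 45859 × (24000/1001) / (48) = 2084500/91 ≈ 22906.593.
Nearest whole frame: 22907.

22907 frames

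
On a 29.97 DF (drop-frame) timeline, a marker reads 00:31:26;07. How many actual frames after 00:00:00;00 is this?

56531

As if non-drop at 30 labels/s: (0 × 3600 + 31 × 60 + 26) × 30 + 7 = 56587.
Minute boundaries passed: 31; those not divisible by 10: 31 − 3 = 28; dropped labels = 2 × 28 = 56.
Actual frame index = 56587 − 56 = 56531.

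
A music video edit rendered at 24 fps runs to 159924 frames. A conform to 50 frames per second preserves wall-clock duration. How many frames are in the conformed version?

333175 frames

Target frames = source frames × (target rate / source rate) = 159924 × (50)/(24) = 159924 × 25/12 = 333175.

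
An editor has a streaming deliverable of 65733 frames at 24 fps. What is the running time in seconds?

2738.875 seconds

Running time = 65733 / (24) = 2738.875 s.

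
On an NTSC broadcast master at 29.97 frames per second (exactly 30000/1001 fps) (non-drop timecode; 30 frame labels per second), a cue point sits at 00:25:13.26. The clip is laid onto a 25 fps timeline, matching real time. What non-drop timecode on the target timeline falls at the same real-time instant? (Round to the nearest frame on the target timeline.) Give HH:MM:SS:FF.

00:25:15:10

Source frame index: (0×3600 + 25×60 + 13) × 30 + 26 = 45416.
Real time: 45416 / (30000/1001) = 5682677/3750 s.
Target frame: (5682677/3750) × (25) = 5682677/150 ≈ 37884.513 → 37885.
At 25 labels/s: frame 37885 → 00:25:15:10.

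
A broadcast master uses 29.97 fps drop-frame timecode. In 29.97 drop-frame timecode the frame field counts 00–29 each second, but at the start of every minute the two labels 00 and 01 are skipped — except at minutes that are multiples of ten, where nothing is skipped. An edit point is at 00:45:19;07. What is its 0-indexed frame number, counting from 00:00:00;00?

81495

Complete 10-minute blocks: 4, each 17982 frames → 71928.
Remaining 5 whole minutes in the current block: 1800 + 4 × 1798 = 8992 frames.
Within the current minute: 19 × 30 + 7 − 2 = 575 (labels ;00/;01 skipped at this minute). Total = 71928 + 8992 + 575 = 81495.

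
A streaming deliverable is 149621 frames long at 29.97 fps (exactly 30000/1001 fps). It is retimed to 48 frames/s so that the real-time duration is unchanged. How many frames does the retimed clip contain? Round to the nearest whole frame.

239633 frames

Frames at target rate = 149621 × (48) / (30000/1001) = 149770621/625 ≈ 239632.994.
Nearest whole frame: 239633.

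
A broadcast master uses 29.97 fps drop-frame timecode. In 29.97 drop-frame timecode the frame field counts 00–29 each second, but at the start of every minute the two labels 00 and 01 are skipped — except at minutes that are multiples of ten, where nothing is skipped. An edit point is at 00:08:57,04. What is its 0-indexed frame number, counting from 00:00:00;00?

As if non-drop at 30 labels/s: (0 × 3600 + 8 × 60 + 57) × 30 + 4 = 16114.
Minute boundaries passed: 8; those not divisible by 10: 8 − 0 = 8; dropped labels = 2 × 8 = 16.
Actual frame index = 16114 − 16 = 16098.

16098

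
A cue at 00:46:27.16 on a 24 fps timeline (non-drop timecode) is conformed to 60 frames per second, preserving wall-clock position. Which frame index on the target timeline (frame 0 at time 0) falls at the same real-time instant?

Source frame index: (0×3600 + 46×60 + 27) × 24 + 16 = 66904.
Real time: 66904 / (24) = 8363/3 s.
Target frame: (8363/3) × (60) = 167260.

frame 167260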